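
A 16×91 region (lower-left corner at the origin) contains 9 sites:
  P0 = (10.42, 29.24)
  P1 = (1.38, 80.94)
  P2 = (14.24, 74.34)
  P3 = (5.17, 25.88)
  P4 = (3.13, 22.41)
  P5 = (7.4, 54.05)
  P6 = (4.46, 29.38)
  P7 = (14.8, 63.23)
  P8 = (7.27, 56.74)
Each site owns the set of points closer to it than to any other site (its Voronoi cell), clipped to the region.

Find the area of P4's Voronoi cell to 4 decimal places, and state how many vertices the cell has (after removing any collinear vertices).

1. box [0,16]×[0,91]: [(0, 0) (16, 0) (16, 91) (0, 91)]
2. ⊥bis P4·P0 via (6.775,25.825): [(0, 33.0563) (0, 0) (16, 0) (16, 15.9787)]  |A|=392.2799
3. ⊥bis P4·P1 via (2.255,51.675): [(0, 33.0563) (0, 0) (16, 0) (16, 15.9787)]  |A|=392.2799
4. ⊥bis P4·P2 via (8.685,48.375): [(0, 33.0563) (0, 0) (16, 0) (16, 15.9787)]  |A|=392.2799
5. ⊥bis P4·P3 via (4.15,24.145): [(13.4977, 18.6495) (0, 26.5848) (0, 0) (16, 0) (16, 15.9787)]  |A|=348.6046
6. ⊥bis P4·P5 via (5.265,38.23): [(13.4977, 18.6495) (0, 26.5848) (0, 0) (16, 0) (16, 15.9787)]  |A|=348.6046
7. ⊥bis P4·P6 via (3.795,25.895): [(13.4977, 18.6495) (0, 26.5848) (0, 0) (16, 0) (16, 15.9787)]  |A|=348.6046
8. ⊥bis P4·P7 via (8.965,42.82): [(13.4977, 18.6495) (0, 26.5848) (0, 0) (16, 0) (16, 15.9787)]  |A|=348.6046
9. ⊥bis P4·P8 via (5.2,39.575): [(13.4977, 18.6495) (0, 26.5848) (0, 0) (16, 0) (16, 15.9787)]  |A|=348.6046
10. canonical 5-gon: [(13.4977, 18.6495) (0, 26.5848) (0, 0) (16, 0) (16, 15.9787)]
11. shoelace: 348.6046

Area of P4's cell: 348.6046 (5 vertices)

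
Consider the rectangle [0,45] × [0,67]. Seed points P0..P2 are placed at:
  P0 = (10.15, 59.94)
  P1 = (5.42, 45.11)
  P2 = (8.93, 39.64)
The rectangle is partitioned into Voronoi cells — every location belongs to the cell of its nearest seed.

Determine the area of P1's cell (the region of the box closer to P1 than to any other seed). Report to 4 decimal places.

1. box [0,45]×[0,67]: [(0, 0) (45, 0) (45, 67) (0, 67)]
2. ⊥bis P1·P0 via (7.785,52.525): [(0, 55.008) (0, 0) (45, 0) (45, 40.6553)]  |A|=2152.4256
3. ⊥bis P1·P2 via (7.175,42.375): [(17.9435, 49.285) (0, 55.008) (0, 37.7709)]  |A|=154.6469
4. canonical 3-gon: [(17.9435, 49.285) (0, 55.008) (0, 37.7709)]
5. shoelace: 154.6469

Area of P1's cell: 154.6469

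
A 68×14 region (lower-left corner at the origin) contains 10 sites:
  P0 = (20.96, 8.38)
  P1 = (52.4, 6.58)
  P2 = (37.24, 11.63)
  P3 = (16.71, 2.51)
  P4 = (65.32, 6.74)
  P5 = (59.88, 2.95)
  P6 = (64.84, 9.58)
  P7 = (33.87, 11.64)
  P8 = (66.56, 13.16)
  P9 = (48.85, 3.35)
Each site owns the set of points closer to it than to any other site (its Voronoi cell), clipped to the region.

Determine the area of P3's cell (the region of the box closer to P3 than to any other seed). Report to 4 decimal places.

Area of P3's cell: 233.6218

1. box [0,68]×[0,14]: [(0, 0) (68, 0) (68, 14) (0, 14)]
2. ⊥bis P3·P0 via (18.835,5.445): [(0, 0) (26.3555, 0) (7.019, 14) (0, 14)]  |A|=233.6218
3. ⊥bis P3·P1 via (34.555,4.545): [(0, 0) (26.3555, 0) (7.019, 14) (0, 14)]  |A|=233.6218
4. ⊥bis P3·P2 via (26.975,7.07): [(0, 0) (26.3555, 0) (7.019, 14) (0, 14)]  |A|=233.6218
5. ⊥bis P3·P4 via (41.015,4.625): [(0, 0) (26.3555, 0) (7.019, 14) (0, 14)]  |A|=233.6218
6. ⊥bis P3·P5 via (38.295,2.73): [(0, 0) (26.3555, 0) (7.019, 14) (0, 14)]  |A|=233.6218
7. ⊥bis P3·P6 via (40.775,6.045): [(0, 0) (26.3555, 0) (7.019, 14) (0, 14)]  |A|=233.6218
8. ⊥bis P3·P7 via (25.29,7.075): [(0, 0) (26.3555, 0) (7.019, 14) (0, 14)]  |A|=233.6218
9. ⊥bis P3·P8 via (41.635,7.835): [(0, 0) (26.3555, 0) (7.019, 14) (0, 14)]  |A|=233.6218
10. ⊥bis P3·P9 via (32.78,2.93): [(0, 0) (26.3555, 0) (7.019, 14) (0, 14)]  |A|=233.6218
11. canonical 4-gon: [(0, 0) (26.3555, 0) (7.019, 14) (0, 14)]
12. shoelace: 233.6218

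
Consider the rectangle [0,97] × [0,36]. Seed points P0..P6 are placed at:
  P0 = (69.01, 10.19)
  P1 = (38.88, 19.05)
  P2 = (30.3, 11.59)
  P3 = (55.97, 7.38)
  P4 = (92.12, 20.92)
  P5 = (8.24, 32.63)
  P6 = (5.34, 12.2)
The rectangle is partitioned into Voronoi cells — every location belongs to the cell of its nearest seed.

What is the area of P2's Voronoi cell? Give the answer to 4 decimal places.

Area of P2's cell: 457.3788

1. box [0,97]×[0,36]: [(0, 0) (97, 0) (97, 36) (0, 36)]
2. ⊥bis P2·P0 via (49.655,10.89): [(0, 0) (49.2611, 0) (50.5631, 36) (0, 36)]  |A|=1796.8371
3. ⊥bis P2·P1 via (34.59,15.32): [(0, 0) (47.9102, 0) (16.6095, 36) (0, 36)]  |A|=1161.3541
4. ⊥bis P2·P3 via (43.135,9.485): [(0, 0) (41.5794, 0) (42.5841, 6.1258) (16.6095, 36) (0, 36)]  |A|=1141.9638
5. ⊥bis P2·P4 via (61.21,16.255): [(0, 0) (41.5794, 0) (42.5841, 6.1258) (16.6095, 36) (0, 36)]  |A|=1141.9638
6. ⊥bis P2·P5 via (19.27,22.11): [(0, 1.9058) (0, 0) (41.5794, 0) (42.5841, 6.1258) (24.1959, 27.2747)]  |A|=657.0329
7. ⊥bis P2·P6 via (17.82,11.895): [(18.0381, 20.8184) (17.5293, 0) (41.5794, 0) (42.5841, 6.1258) (24.1959, 27.2747)]  |A|=457.3788
8. canonical 5-gon: [(18.0381, 20.8184) (17.5293, 0) (41.5794, 0) (42.5841, 6.1258) (24.1959, 27.2747)]
9. shoelace: 457.3788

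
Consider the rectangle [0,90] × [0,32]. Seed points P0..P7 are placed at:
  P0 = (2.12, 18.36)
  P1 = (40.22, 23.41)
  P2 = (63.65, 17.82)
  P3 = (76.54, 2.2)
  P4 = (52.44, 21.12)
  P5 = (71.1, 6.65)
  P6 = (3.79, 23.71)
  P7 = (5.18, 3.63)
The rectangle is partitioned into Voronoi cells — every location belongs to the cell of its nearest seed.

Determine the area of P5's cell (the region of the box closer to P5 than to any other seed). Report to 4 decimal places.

1. box [0,90]×[0,32]: [(0, 0) (90, 0) (90, 32) (0, 32)]
2. ⊥bis P5·P0 via (36.61,12.505): [(34.4872, 0) (90, 0) (90, 32) (39.9195, 32)]  |A|=1689.4941
3. ⊥bis P5·P1 via (55.66,15.03): [(47.5025, 0) (90, 0) (90, 32) (64.8704, 32)]  |A|=1082.0332
4. ⊥bis P5·P2 via (67.375,12.235): [(49.0307, 0) (90, 0) (90, 27.3251)]  |A|=559.7446
5. ⊥bis P5·P3 via (73.82,4.425): [(49.0307, 0) (70.2003, 0) (90, 24.2046) (90, 27.3251)]  |A|=320.1226
6. ⊥bis P5·P4 via (61.77,13.885): [(53.1154, 2.7244) (51.0028, 0) (70.2003, 0) (90, 24.2046) (90, 27.3251)]  |A|=317.4363
7. ⊥bis P5·P6 via (37.445,15.18): [(53.1154, 2.7244) (51.0028, 0) (70.2003, 0) (90, 24.2046) (90, 27.3251)]  |A|=317.4363
8. ⊥bis P5·P7 via (38.14,5.14): [(53.1154, 2.7244) (51.0028, 0) (70.2003, 0) (90, 24.2046) (90, 27.3251)]  |A|=317.4363
9. canonical 5-gon: [(53.1154, 2.7244) (51.0028, 0) (70.2003, 0) (90, 24.2046) (90, 27.3251)]
10. shoelace: 317.4363

Area of P5's cell: 317.4363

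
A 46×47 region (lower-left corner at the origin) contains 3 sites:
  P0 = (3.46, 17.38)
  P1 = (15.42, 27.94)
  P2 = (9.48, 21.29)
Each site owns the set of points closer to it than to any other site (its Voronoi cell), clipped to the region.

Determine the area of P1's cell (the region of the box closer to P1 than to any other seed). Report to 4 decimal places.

1. box [0,46]×[0,47]: [(0, 0) (46, 0) (46, 47) (0, 47)]
2. ⊥bis P1·P0 via (9.44,22.66): [(0, 33.3515) (29.4475, 0) (46, 0) (46, 47) (0, 47)]  |A|=1670.9408
3. ⊥bis P1·P2 via (12.45,24.615): [(0, 35.7358) (40.0072, 0) (46, 0) (46, 47) (0, 47)]  |A|=1447.1564
4. canonical 5-gon: [(0, 35.7358) (40.0072, 0) (46, 0) (46, 47) (0, 47)]
5. shoelace: 1447.1564

Area of P1's cell: 1447.1564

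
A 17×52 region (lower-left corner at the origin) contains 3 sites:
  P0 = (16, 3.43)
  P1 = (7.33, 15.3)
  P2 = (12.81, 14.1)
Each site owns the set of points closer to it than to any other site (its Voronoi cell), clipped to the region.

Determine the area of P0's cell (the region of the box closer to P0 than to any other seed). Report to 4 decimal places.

Area of P0's cell: 103.8598

1. box [0,17]×[0,52]: [(0, 0) (17, 0) (17, 52) (0, 52)]
2. ⊥bis P0·P1 via (11.665,9.365): [(0, 0.8447) (0, 0) (17, 0) (17, 13.2618)]  |A|=119.9051
3. ⊥bis P0·P2 via (14.405,8.765): [(8.3756, 6.9624) (0, 0.8447) (0, 0) (17, 0) (17, 9.5408)]  |A|=103.8598
4. canonical 5-gon: [(8.3756, 6.9624) (0, 0.8447) (0, 0) (17, 0) (17, 9.5408)]
5. shoelace: 103.8598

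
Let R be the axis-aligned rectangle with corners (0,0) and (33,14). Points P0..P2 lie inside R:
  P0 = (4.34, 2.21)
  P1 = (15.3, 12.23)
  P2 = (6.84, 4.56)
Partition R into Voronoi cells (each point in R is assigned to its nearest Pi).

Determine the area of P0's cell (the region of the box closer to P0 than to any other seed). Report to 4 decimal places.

1. box [0,33]×[0,14]: [(0, 0) (33, 0) (33, 14) (0, 14)]
2. ⊥bis P0·P1 via (9.82,7.22): [(0, 0) (16.4208, 0) (3.6215, 14) (0, 14)]  |A|=140.2958
3. ⊥bis P0·P2 via (5.59,3.385): [(0, 9.3318) (0, 0) (8.7719, 0)]  |A|=40.9288
4. canonical 3-gon: [(0, 9.3318) (0, 0) (8.7719, 0)]
5. shoelace: 40.9288

Area of P0's cell: 40.9288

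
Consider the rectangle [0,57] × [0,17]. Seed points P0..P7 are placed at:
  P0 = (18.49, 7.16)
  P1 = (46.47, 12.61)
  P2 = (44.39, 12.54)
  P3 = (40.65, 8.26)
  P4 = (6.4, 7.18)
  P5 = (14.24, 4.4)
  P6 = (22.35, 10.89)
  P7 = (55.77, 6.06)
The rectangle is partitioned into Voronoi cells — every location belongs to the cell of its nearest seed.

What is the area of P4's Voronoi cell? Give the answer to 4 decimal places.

1. box [0,57]×[0,17]: [(0, 0) (57, 0) (57, 17) (0, 17)]
2. ⊥bis P4·P0 via (12.445,7.17): [(0, 0) (12.4331, 0) (12.4613, 17) (0, 17)]  |A|=211.6024
3. ⊥bis P4·P1 via (26.435,9.895): [(0, 0) (12.4331, 0) (12.4613, 17) (0, 17)]  |A|=211.6024
4. ⊥bis P4·P2 via (25.395,9.86): [(0, 0) (12.4331, 0) (12.4613, 17) (0, 17)]  |A|=211.6024
5. ⊥bis P4·P3 via (23.525,7.72): [(0, 0) (12.4331, 0) (12.4613, 17) (0, 17)]  |A|=211.6024
6. ⊥bis P4·P5 via (10.32,5.79): [(0, 0) (8.2669, 0) (12.4527, 11.8044) (12.4613, 17) (0, 17)]  |A|=187.0125
7. ⊥bis P4·P6 via (14.375,9.035): [(0, 0) (8.2669, 0) (12.4527, 11.8044) (12.4613, 17) (0, 17)]  |A|=187.0125
8. ⊥bis P4·P7 via (31.085,6.62): [(0, 0) (8.2669, 0) (12.4527, 11.8044) (12.4613, 17) (0, 17)]  |A|=187.0125
9. canonical 5-gon: [(0, 0) (8.2669, 0) (12.4527, 11.8044) (12.4613, 17) (0, 17)]
10. shoelace: 187.0125

Area of P4's cell: 187.0125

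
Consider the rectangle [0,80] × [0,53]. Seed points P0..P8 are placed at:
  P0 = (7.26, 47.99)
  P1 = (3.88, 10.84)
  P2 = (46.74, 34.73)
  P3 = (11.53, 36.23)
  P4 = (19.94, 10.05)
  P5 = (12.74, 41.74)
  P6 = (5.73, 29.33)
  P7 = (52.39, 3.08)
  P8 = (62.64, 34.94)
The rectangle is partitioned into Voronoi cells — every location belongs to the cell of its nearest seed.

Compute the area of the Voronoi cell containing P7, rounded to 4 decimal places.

Area of P7's cell: 731.1996

1. box [0,80]×[0,53]: [(0, 0) (80, 0) (80, 53) (0, 53)]
2. ⊥bis P7·P0 via (29.825,25.535): [(4.4145, 0) (80, 0) (80, 53) (57.1561, 53)]  |A|=2608.3793
3. ⊥bis P7·P1 via (28.135,6.96): [(31.3518, 27.0693) (27.0216, 0) (80, 0) (80, 53) (57.1561, 53)]  |A|=2302.3994
4. ⊥bis P7·P2 via (49.565,18.905): [(29.472, 15.3181) (27.0216, 0) (80, 0) (80, 24.3381)]  |A|=1020.6416
5. ⊥bis P7·P3 via (31.96,19.655): [(29.472, 15.3181) (27.0216, 0) (80, 0) (80, 24.3381)]  |A|=1020.6416
6. ⊥bis P7·P4 via (36.165,6.565): [(38.3869, 16.9095) (34.7549, 0) (80, 0) (80, 24.3381)]  |A|=888.9288
7. ⊥bis P7·P5 via (32.565,22.41): [(38.3869, 16.9095) (34.7549, 0) (80, 0) (80, 24.3381)]  |A|=888.9288
8. ⊥bis P7·P6 via (29.06,16.205): [(38.3869, 16.9095) (34.7549, 0) (80, 0) (80, 24.3381)]  |A|=888.9288
9. ⊥bis P7·P8 via (57.515,19.01): [(54.8878, 19.8552) (38.3869, 16.9095) (34.7549, 0) (80, 0) (80, 11.7761)]  |A|=731.1996
10. canonical 5-gon: [(54.8878, 19.8552) (38.3869, 16.9095) (34.7549, 0) (80, 0) (80, 11.7761)]
11. shoelace: 731.1996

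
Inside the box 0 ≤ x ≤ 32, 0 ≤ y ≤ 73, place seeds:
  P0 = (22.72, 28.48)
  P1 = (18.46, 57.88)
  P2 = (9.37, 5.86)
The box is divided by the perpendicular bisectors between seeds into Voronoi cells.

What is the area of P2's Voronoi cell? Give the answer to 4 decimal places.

Area of P2's cell: 550.2899

1. box [0,32]×[0,73]: [(0, 0) (32, 0) (32, 73) (0, 73)]
2. ⊥bis P2·P0 via (16.045,17.17): [(0, 26.6395) (0, 0) (32, 0) (32, 7.7536)]  |A|=550.2899
3. ⊥bis P2·P1 via (13.915,31.87): [(0, 26.6395) (0, 0) (32, 0) (32, 7.7536)]  |A|=550.2899
4. canonical 4-gon: [(0, 26.6395) (0, 0) (32, 0) (32, 7.7536)]
5. shoelace: 550.2899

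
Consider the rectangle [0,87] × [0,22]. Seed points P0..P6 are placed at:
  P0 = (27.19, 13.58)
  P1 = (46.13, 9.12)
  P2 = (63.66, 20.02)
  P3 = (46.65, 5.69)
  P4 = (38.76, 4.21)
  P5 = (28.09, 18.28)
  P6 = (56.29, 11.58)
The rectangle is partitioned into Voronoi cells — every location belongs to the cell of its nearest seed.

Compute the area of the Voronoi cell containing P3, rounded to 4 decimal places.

1. box [0,87]×[0,22]: [(0, 0) (87, 0) (87, 22) (0, 22)]
2. ⊥bis P3·P0 via (36.92,9.635): [(33.0135, 0) (87, 0) (87, 22) (41.9334, 22)]  |A|=1089.5844
3. ⊥bis P3·P1 via (46.39,7.405): [(35.3364, 5.7292) (33.0135, 0) (87, 0) (87, 13.5616)]  |A|=504.9716
4. ⊥bis P3·P2 via (55.155,12.855): [(58.2337, 9.2005) (35.3364, 5.7292) (33.0135, 0) (65.9846, 0)]  |A|=213.2363
5. ⊥bis P3·P4 via (42.705,4.95): [(58.2337, 9.2005) (42.3591, 6.7939) (43.6335, 0) (65.9846, 0)]  |A|=158.2799
6. ⊥bis P3·P5 via (37.37,11.985): [(58.2337, 9.2005) (42.3591, 6.7939) (43.6335, 0) (65.9846, 0)]  |A|=158.2799
7. ⊥bis P3·P6 via (51.47,8.635): [(51.7271, 8.2141) (42.3591, 6.7939) (43.6335, 0) (56.7459, 0)]  |A|=86.5813
8. canonical 4-gon: [(51.7271, 8.2141) (42.3591, 6.7939) (43.6335, 0) (56.7459, 0)]
9. shoelace: 86.5813

Area of P3's cell: 86.5813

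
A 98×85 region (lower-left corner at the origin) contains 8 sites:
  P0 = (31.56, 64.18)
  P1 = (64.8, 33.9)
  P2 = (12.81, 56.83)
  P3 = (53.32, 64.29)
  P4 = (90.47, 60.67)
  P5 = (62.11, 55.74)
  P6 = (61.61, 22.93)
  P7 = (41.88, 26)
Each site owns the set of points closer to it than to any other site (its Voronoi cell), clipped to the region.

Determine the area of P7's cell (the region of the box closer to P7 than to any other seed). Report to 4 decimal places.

Area of P7's cell: 1812.3970

1. box [0,98]×[0,85]: [(0, 0) (98, 0) (98, 85) (0, 85)]
2. ⊥bis P7·P0 via (36.72,45.09): [(0, 35.1646) (0, 0) (98, 0) (98, 61.6539)]  |A|=4744.1081
3. ⊥bis P7·P1 via (53.34,29.95): [(47.1499, 47.9092) (0, 35.1646) (0, 0) (63.6631, 0)]  |A|=2354.0272
4. ⊥bis P7·P2 via (27.345,41.415): [(47.1499, 47.9092) (29.0413, 43.0145) (0, 15.6311) (0, 0) (63.6631, 0)]  |A|=2070.387
5. ⊥bis P7·P3 via (47.6,45.145): [(48.1603, 44.9776) (42.5288, 46.6601) (29.0413, 43.0145) (0, 15.6311) (0, 0) (63.6631, 0)]  |A|=2062.9824
6. ⊥bis P7·P4 via (66.175,43.335): [(48.1603, 44.9776) (42.5288, 46.6601) (29.0413, 43.0145) (0, 15.6311) (0, 0) (63.6631, 0)]  |A|=2062.9824
7. ⊥bis P7·P5 via (51.995,40.87): [(48.8353, 43.0193) (44.2303, 46.1518) (42.5288, 46.6601) (29.0413, 43.0145) (0, 15.6311) (0, 0) (63.6631, 0)]  |A|=2059.5306
8. ⊥bis P7·P6 via (51.745,24.465): [(52.8291, 31.4322) (48.8353, 43.0193) (44.2303, 46.1518) (42.5288, 46.6601) (29.0413, 43.0145) (0, 15.6311) (0, 0) (47.9382, 0)]  |A|=1812.397
9. canonical 8-gon: [(52.8291, 31.4322) (48.8353, 43.0193) (44.2303, 46.1518) (42.5288, 46.6601) (29.0413, 43.0145) (0, 15.6311) (0, 0) (47.9382, 0)]
10. shoelace: 1812.397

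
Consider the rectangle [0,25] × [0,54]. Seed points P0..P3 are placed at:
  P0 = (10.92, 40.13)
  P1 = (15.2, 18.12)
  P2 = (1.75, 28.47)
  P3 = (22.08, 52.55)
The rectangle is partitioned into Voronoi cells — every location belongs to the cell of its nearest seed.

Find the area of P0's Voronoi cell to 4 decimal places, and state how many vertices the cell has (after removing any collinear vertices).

Area of P0's cell: 412.2042 (6 vertices)

1. box [0,25]×[0,54]: [(0, 0) (25, 0) (25, 54) (0, 54)]
2. ⊥bis P0·P1 via (13.06,29.125): [(0, 26.5854) (25, 31.4468) (25, 54) (0, 54)]  |A|=624.5974
3. ⊥bis P0·P2 via (6.335,34.3): [(0, 39.2822) (12.9439, 29.1024) (25, 31.4468) (25, 54) (0, 54)]  |A|=542.4245
4. ⊥bis P0·P3 via (16.5,46.34): [(0, 39.2822) (12.9439, 29.1024) (25, 31.4468) (25, 38.7023) (7.9752, 54) (0, 54)]  |A|=412.2042
5. canonical 6-gon: [(0, 39.2822) (12.9439, 29.1024) (25, 31.4468) (25, 38.7023) (7.9752, 54) (0, 54)]
6. shoelace: 412.2042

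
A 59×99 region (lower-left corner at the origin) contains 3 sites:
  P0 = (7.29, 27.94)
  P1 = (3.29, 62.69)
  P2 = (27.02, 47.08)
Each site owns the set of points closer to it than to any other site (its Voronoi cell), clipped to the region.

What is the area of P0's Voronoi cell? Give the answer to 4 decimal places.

Area of P0's cell: 1429.6372

1. box [0,59]×[0,99]: [(0, 0) (59, 0) (59, 99) (0, 99)]
2. ⊥bis P0·P1 via (5.29,45.315): [(0, 44.7061) (0, 0) (59, 0) (59, 51.4974)]  |A|=2838.004
3. ⊥bis P0·P2 via (17.155,37.51): [(9.1521, 45.7596) (0, 44.7061) (0, 0) (53.5433, 0)]  |A|=1429.6372
4. canonical 4-gon: [(9.1521, 45.7596) (0, 44.7061) (0, 0) (53.5433, 0)]
5. shoelace: 1429.6372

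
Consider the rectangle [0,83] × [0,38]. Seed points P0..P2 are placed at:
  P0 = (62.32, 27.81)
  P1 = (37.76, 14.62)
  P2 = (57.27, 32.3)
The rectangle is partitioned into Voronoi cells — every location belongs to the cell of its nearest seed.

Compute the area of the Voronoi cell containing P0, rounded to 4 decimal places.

Area of P0's cell: 973.3041

1. box [0,83]×[0,38]: [(0, 0) (83, 0) (83, 38) (0, 38)]
2. ⊥bis P0·P1 via (50.04,21.215): [(61.4336, 0) (83, 0) (83, 38) (41.0256, 38)]  |A|=1207.2763
3. ⊥bis P0·P2 via (59.795,30.055): [(50.7537, 19.8861) (61.4336, 0) (83, 0) (83, 38) (66.859, 38)]  |A|=973.3041
4. canonical 5-gon: [(50.7537, 19.8861) (61.4336, 0) (83, 0) (83, 38) (66.859, 38)]
5. shoelace: 973.3041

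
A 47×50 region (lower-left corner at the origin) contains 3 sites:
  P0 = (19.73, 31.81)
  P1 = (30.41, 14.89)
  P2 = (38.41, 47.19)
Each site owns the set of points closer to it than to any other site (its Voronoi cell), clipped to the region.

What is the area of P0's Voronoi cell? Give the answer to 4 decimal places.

1. box [0,47]×[0,50]: [(0, 0) (47, 0) (47, 50) (0, 50)]
2. ⊥bis P0·P1 via (25.07,23.35): [(0, 7.5257) (47, 37.1923) (47, 50) (0, 50)]  |A|=1299.1267
3. ⊥bis P0·P2 via (29.07,39.5): [(0, 7.5257) (36.4518, 30.5343) (20.4249, 50) (0, 50)]  |A|=972.9266
4. canonical 4-gon: [(0, 7.5257) (36.4518, 30.5343) (20.4249, 50) (0, 50)]
5. shoelace: 972.9266

Area of P0's cell: 972.9266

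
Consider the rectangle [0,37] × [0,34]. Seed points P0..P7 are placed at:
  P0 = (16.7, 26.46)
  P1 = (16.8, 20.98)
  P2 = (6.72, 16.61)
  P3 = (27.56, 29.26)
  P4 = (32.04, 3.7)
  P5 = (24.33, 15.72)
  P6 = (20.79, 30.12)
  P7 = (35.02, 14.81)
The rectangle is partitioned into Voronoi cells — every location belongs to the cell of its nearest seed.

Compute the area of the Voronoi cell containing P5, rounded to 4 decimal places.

1. box [0,37]×[0,34]: [(0, 0) (37, 0) (37, 34) (0, 34)]
2. ⊥bis P5·P0 via (20.515,21.09): [(0, 6.5156) (0, 0) (37, 0) (37, 32.8014)]  |A|=727.364
3. ⊥bis P5·P1 via (20.565,18.35): [(24.4138, 23.8599) (7.7468, 0) (37, 0) (37, 32.8014)]  |A|=555.4102
4. ⊥bis P5·P2 via (15.525,16.165): [(24.4138, 23.8599) (15.251, 10.7426) (14.708, 0) (37, 0) (37, 32.8014)]  |A|=518.0193
5. ⊥bis P5·P3 via (25.945,22.49): [(23.8123, 22.9988) (15.251, 10.7426) (14.708, 0) (37, 0) (37, 19.8528)]  |A|=429.9086
6. ⊥bis P5·P4 via (28.185,9.71): [(23.8123, 22.9988) (15.251, 10.7426) (14.7637, 1.1012) (37, 15.3642) (37, 19.8528)]  |A|=246.8134
7. ⊥bis P5·P6 via (22.56,22.92): [(23.8123, 22.9988) (15.251, 10.7426) (14.7637, 1.1012) (37, 15.3642) (37, 19.8528)]  |A|=246.8134
8. ⊥bis P5·P7 via (29.675,15.265): [(30.2036, 21.4741) (23.8123, 22.9988) (15.251, 10.7426) (14.7637, 1.1012) (29.2609, 10.4001)]  |A|=191.0484
9. canonical 5-gon: [(30.2036, 21.4741) (23.8123, 22.9988) (15.251, 10.7426) (14.7637, 1.1012) (29.2609, 10.4001)]
10. shoelace: 191.0484

Area of P5's cell: 191.0484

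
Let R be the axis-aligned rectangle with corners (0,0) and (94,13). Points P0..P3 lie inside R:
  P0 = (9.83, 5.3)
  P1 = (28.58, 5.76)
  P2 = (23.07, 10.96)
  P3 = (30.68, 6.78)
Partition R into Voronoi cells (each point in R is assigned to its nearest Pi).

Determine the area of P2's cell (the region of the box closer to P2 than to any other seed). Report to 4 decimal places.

Area of P2's cell: 90.0157

1. box [0,94]×[0,13]: [(0, 0) (94, 0) (94, 13) (0, 13)]
2. ⊥bis P2·P0 via (16.45,8.13): [(19.9255, 0) (94, 0) (94, 13) (14.3681, 13)]  |A|=999.0914
3. ⊥bis P2·P1 via (25.825,8.36): [(19.3051, 1.4514) (30.2039, 13) (14.3681, 13)]  |A|=91.4411
4. ⊥bis P2·P3 via (26.875,8.87): [(19.3051, 1.4514) (27.6669, 10.3117) (29.1435, 13) (14.3681, 13)]  |A|=90.0157
5. canonical 4-gon: [(19.3051, 1.4514) (27.6669, 10.3117) (29.1435, 13) (14.3681, 13)]
6. shoelace: 90.0157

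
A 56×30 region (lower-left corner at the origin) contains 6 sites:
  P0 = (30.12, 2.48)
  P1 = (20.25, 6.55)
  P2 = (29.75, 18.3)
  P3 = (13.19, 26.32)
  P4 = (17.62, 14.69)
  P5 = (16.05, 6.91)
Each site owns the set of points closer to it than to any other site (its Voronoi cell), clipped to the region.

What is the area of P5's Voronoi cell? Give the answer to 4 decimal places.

1. box [0,56]×[0,30]: [(0, 0) (56, 0) (56, 30) (0, 30)]
2. ⊥bis P5·P0 via (23.085,4.695): [(0, 0) (21.6068, 0) (31.0524, 30) (0, 30)]  |A|=789.8872
3. ⊥bis P5·P1 via (18.15,6.73): [(0, 0) (17.5731, 0) (20.1446, 30) (0, 30)]  |A|=565.7657
4. ⊥bis P5·P2 via (22.9,12.605): [(0, 0) (17.5731, 0) (19.0505, 17.2353) (8.438, 30) (0, 30)]  |A|=491.0503
5. ⊥bis P5·P3 via (14.62,16.615): [(0, 14.4608) (0, 0) (17.5731, 0) (19.0505, 17.2353) (19.0264, 17.2643)]  |A|=289.4908
6. ⊥bis P5·P4 via (16.835,10.8): [(0, 14.1973) (0, 0) (17.5731, 0) (18.4706, 10.4699)]  |A|=223.1109
7. canonical 4-gon: [(0, 14.1973) (0, 0) (17.5731, 0) (18.4706, 10.4699)]
8. shoelace: 223.1109

Area of P5's cell: 223.1109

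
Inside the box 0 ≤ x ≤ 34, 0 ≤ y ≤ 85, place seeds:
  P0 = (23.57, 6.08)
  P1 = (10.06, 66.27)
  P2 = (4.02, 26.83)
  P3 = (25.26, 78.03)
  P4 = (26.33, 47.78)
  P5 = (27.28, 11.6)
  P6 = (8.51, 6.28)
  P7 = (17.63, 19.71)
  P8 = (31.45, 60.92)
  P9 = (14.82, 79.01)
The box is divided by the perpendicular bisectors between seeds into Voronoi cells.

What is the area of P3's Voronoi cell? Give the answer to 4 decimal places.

1. box [0,34]×[0,85]: [(0, 0) (34, 0) (34, 85) (0, 85)]
2. ⊥bis P3·P0 via (24.415,42.055): [(0, 42.6285) (34, 41.8299) (34, 85) (0, 85)]  |A|=1454.2083
3. ⊥bis P3·P1 via (17.66,72.15): [(34, 51.0303) (34, 85) (7.7182, 85)]  |A|=446.3935
4. ⊥bis P3·P2 via (14.64,52.43): [(34, 51.0303) (34, 85) (7.7182, 85)]  |A|=446.3935
5. ⊥bis P3·P4 via (25.795,62.905): [(24.8389, 62.8712) (34, 63.1952) (34, 85) (7.7182, 85)]  |A|=390.6712
6. ⊥bis P3·P5 via (26.27,44.815): [(24.8389, 62.8712) (34, 63.1952) (34, 85) (7.7182, 85)]  |A|=390.6712
7. ⊥bis P3·P6 via (16.885,42.155): [(24.8389, 62.8712) (34, 63.1952) (34, 85) (7.7182, 85)]  |A|=390.6712
8. ⊥bis P3·P7 via (21.445,48.87): [(24.8389, 62.8712) (34, 63.1952) (34, 85) (7.7182, 85)]  |A|=390.6712
9. ⊥bis P3·P8 via (28.355,69.475): [(21.6159, 67.0369) (34, 71.5172) (34, 85) (7.7182, 85)]  |A|=319.5371
10. ⊥bis P3·P9 via (20.04,78.52): [(19.2492, 70.0959) (21.6159, 67.0369) (34, 71.5172) (34, 85) (20.6483, 85)]  |A|=223.1812
11. canonical 5-gon: [(19.2492, 70.0959) (21.6159, 67.0369) (34, 71.5172) (34, 85) (20.6483, 85)]
12. shoelace: 223.1812

Area of P3's cell: 223.1812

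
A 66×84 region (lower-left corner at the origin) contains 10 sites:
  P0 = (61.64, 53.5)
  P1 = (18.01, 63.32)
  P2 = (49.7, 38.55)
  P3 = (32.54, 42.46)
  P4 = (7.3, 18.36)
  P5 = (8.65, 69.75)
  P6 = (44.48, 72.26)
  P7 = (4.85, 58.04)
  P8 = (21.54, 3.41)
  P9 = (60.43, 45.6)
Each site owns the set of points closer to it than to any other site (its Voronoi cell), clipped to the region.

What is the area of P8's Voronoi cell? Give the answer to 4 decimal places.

1. box [0,66]×[0,84]: [(0, 0) (66, 0) (66, 84) (0, 84)]
2. ⊥bis P8·P0 via (41.59,28.455): [(0, 61.7502) (0, 0) (66, 0) (66, 8.9134)]  |A|=2331.8989
3. ⊥bis P8·P1 via (19.775,33.365): [(34.3817, 34.2257) (0, 32.1998) (0, 0) (66, 0) (66, 8.9134)]  |A|=1823.9017
4. ⊥bis P8·P2 via (35.62,20.98): [(20.1384, 33.3864) (0, 32.1998) (0, 0) (61.8003, 0)]  |A|=1355.8719
5. ⊥bis P8·P3 via (27.04,22.935): [(36.5088, 20.2677) (0, 30.5519) (0, 0) (61.8003, 0)]  |A|=1183.9828
6. ⊥bis P8·P4 via (14.42,10.885): [(36.5088, 20.2677) (27.0638, 22.9283) (2.9923, 0) (61.8003, 0)]  |A|=736.2539
7. ⊥bis P8·P5 via (15.095,36.58): [(36.5088, 20.2677) (27.0638, 22.9283) (2.9923, 0) (61.8003, 0)]  |A|=736.2539
8. ⊥bis P8·P6 via (33.01,37.835): [(36.5088, 20.2677) (27.0638, 22.9283) (2.9923, 0) (61.8003, 0)]  |A|=736.2539
9. ⊥bis P8·P7 via (13.195,30.725): [(36.5088, 20.2677) (27.0638, 22.9283) (2.9923, 0) (61.8003, 0)]  |A|=736.2539
10. ⊥bis P8·P9 via (40.985,24.505): [(36.5088, 20.2677) (27.0638, 22.9283) (2.9923, 0) (61.8003, 0)]  |A|=736.2539
11. canonical 4-gon: [(36.5088, 20.2677) (27.0638, 22.9283) (2.9923, 0) (61.8003, 0)]
12. shoelace: 736.2539

Area of P8's cell: 736.2539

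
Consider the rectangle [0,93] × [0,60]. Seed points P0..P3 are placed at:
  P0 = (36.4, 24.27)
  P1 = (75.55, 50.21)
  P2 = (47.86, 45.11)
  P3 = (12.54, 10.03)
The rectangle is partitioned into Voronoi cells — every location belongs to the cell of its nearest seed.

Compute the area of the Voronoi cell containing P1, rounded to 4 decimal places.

1. box [0,93]×[0,60]: [(0, 0) (93, 0) (93, 60) (0, 60)]
2. ⊥bis P1·P0 via (55.975,37.24): [(80.6495, 0) (93, 0) (93, 60) (40.8947, 60)]  |A|=1933.6753
3. ⊥bis P1·P2 via (61.705,47.66): [(66.5691, 21.2508) (80.6495, 0) (93, 0) (93, 60) (59.4322, 60)]  |A|=1574.5189
4. ⊥bis P1·P3 via (44.045,30.12): [(66.5691, 21.2508) (80.6495, 0) (93, 0) (93, 60) (59.4322, 60)]  |A|=1574.5189
5. canonical 5-gon: [(66.5691, 21.2508) (80.6495, 0) (93, 0) (93, 60) (59.4322, 60)]
6. shoelace: 1574.5189

Area of P1's cell: 1574.5189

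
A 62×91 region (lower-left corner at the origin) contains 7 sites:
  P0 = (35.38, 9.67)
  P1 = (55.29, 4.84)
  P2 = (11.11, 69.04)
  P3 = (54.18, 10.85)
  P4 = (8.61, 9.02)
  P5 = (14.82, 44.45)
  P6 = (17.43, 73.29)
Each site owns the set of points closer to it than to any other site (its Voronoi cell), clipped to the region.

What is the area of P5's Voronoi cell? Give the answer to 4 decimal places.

1. box [0,62]×[0,91]: [(0, 0) (62, 0) (62, 91) (0, 91)]
2. ⊥bis P5·P0 via (25.1,27.06): [(0, 12.2223) (62, 48.8732) (62, 91) (0, 91)]  |A|=3748.0394
3. ⊥bis P5·P1 via (35.055,24.645): [(0, 12.2223) (54.3315, 44.34) (62, 52.175) (62, 91) (0, 91)]  |A|=3735.3795
4. ⊥bis P5·P2 via (12.965,56.745): [(0, 54.7889) (0, 12.2223) (54.3315, 44.34) (62, 52.175) (62, 64.1431)]  |A|=1780.2727
5. ⊥bis P5·P3 via (34.5,27.65): [(0, 54.7889) (0, 12.2223) (43.0592, 37.6765) (62, 59.8643) (62, 64.1431)]  |A|=1688.8427
6. ⊥bis P5·P4 via (11.715,26.735): [(0, 54.7889) (0, 28.7883) (21.6149, 24.9998) (43.0592, 37.6765) (62, 59.8643) (62, 64.1431)]  |A|=1509.8058
7. ⊥bis P5·P6 via (16.125,58.87): [(22.9536, 58.252) (0, 54.7889) (0, 28.7883) (21.6149, 24.9998) (43.0592, 37.6765) (57.9222, 55.0874)]  |A|=1336.296
8. canonical 6-gon: [(22.9536, 58.252) (0, 54.7889) (0, 28.7883) (21.6149, 24.9998) (43.0592, 37.6765) (57.9222, 55.0874)]
9. shoelace: 1336.296

Area of P5's cell: 1336.2960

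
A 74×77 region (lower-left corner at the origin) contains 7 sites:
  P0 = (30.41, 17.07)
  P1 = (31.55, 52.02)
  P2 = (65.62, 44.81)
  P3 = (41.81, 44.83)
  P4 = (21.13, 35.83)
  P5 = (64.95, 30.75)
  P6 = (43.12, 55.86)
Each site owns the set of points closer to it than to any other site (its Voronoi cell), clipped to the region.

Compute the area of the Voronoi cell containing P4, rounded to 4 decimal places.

1. box [0,74]×[0,77]: [(0, 0) (74, 0) (74, 77) (0, 77)]
2. ⊥bis P4·P0 via (25.77,26.45): [(0, 13.7024) (74, 50.3079) (74, 77) (0, 77)]  |A|=3329.6197
3. ⊥bis P4·P1 via (26.34,43.925): [(0, 60.8776) (0, 13.7024) (41.4444, 34.2037)]  |A|=977.576
4. ⊥bis P4·P2 via (43.375,40.32): [(0, 60.8776) (0, 13.7024) (41.4444, 34.2037)]  |A|=977.576
5. ⊥bis P4·P3 via (31.47,40.33): [(31.2927, 40.7374) (0, 60.8776) (0, 13.7024) (35.4308, 31.2289)]  |A|=942.8307
6. ⊥bis P4·P5 via (43.04,33.29): [(31.2927, 40.7374) (0, 60.8776) (0, 13.7024) (35.4308, 31.2289)]  |A|=942.8307
7. ⊥bis P4·P6 via (32.125,45.845): [(31.2927, 40.7374) (0, 60.8776) (0, 13.7024) (35.4308, 31.2289)]  |A|=942.8307
8. canonical 4-gon: [(31.2927, 40.7374) (0, 60.8776) (0, 13.7024) (35.4308, 31.2289)]
9. shoelace: 942.8307

Area of P4's cell: 942.8307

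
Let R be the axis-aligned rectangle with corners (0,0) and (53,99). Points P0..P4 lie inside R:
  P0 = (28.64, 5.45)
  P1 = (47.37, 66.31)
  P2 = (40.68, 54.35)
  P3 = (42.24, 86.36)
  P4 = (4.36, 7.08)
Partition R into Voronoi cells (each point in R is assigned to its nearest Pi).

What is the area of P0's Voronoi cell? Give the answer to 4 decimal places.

1. box [0,53]×[0,99]: [(0, 0) (53, 0) (53, 99) (0, 99)]
2. ⊥bis P0·P1 via (38.005,35.88): [(0, 47.5762) (0, 0) (53, 0) (53, 31.2652)]  |A|=2089.2985
3. ⊥bis P0·P2 via (34.66,29.9): [(0, 38.4339) (0, 0) (53, 0) (53, 25.3844)]  |A|=1691.1838
4. ⊥bis P0·P3 via (35.44,45.905): [(0, 38.4339) (0, 0) (53, 0) (53, 25.3844)]  |A|=1691.1838
5. ⊥bis P0·P4 via (16.5,6.265): [(18.3562, 33.9143) (16.0794, 0) (53, 0) (53, 25.3844)]  |A|=1065.7734
6. canonical 4-gon: [(18.3562, 33.9143) (16.0794, 0) (53, 0) (53, 25.3844)]
7. shoelace: 1065.7734

Area of P0's cell: 1065.7734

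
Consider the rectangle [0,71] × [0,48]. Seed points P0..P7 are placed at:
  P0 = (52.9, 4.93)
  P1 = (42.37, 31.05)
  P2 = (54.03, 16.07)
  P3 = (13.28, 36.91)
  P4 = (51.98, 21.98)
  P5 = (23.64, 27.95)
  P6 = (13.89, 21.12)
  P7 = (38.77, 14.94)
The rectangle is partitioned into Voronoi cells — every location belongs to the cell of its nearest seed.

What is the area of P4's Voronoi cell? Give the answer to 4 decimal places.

1. box [0,71]×[0,48]: [(0, 0) (71, 0) (71, 48) (0, 48)]
2. ⊥bis P4·P0 via (52.44,13.455): [(0, 10.6254) (71, 14.4565) (71, 48) (0, 48)]  |A|=2517.5936
3. ⊥bis P4·P1 via (47.175,26.515): [(33.9049, 12.4549) (71, 14.4565) (71, 48) (67.4527, 48)]  |A|=685.1939
4. ⊥bis P4·P2 via (53.005,19.025): [(33.9049, 12.4549) (34.0931, 12.465) (71, 25.2669) (71, 48) (67.4527, 48)]  |A|=485.7036
5. ⊥bis P4·P3 via (32.63,29.445): [(33.9049, 12.4549) (34.0931, 12.465) (71, 25.2669) (71, 48) (67.4527, 48)]  |A|=485.7036
6. ⊥bis P4·P5 via (37.81,24.965): [(35.5395, 14.1868) (35.2622, 12.8706) (71, 25.2669) (71, 48) (67.4527, 48)]  |A|=484.8358
7. ⊥bis P4·P6 via (32.935,21.55): [(35.5395, 14.1868) (35.2622, 12.8706) (71, 25.2669) (71, 48) (67.4527, 48)]  |A|=484.8358
8. ⊥bis P4·P7 via (45.375,18.46): [(43.281, 22.3892) (46.3113, 16.7032) (71, 25.2669) (71, 48) (67.4527, 48)]  |A|=443.6588
9. canonical 5-gon: [(43.281, 22.3892) (46.3113, 16.7032) (71, 25.2669) (71, 48) (67.4527, 48)]
10. shoelace: 443.6588

Area of P4's cell: 443.6588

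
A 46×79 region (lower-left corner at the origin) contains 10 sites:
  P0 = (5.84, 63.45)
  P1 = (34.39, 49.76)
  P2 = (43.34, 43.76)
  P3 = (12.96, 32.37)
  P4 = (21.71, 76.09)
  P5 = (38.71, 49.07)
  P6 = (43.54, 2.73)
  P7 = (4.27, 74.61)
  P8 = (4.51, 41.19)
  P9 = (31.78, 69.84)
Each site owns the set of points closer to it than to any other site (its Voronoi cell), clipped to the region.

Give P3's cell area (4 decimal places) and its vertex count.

Area of P3's cell: 997.3497 (6 vertices)

1. box [0,46]×[0,79]: [(0, 0) (46, 0) (46, 79) (0, 79)]
2. ⊥bis P3·P0 via (9.4,47.91): [(0, 45.7566) (0, 0) (46, 0) (46, 56.2946)]  |A|=2347.1763
3. ⊥bis P3·P1 via (23.675,41.065): [(16.7534, 49.5946) (0, 45.7566) (0, 0) (46, 0) (46, 13.5535)]  |A|=1722.1619
4. ⊥bis P3·P2 via (28.15,38.065): [(29.9024, 33.3908) (16.7534, 49.5946) (0, 45.7566) (0, 0) (42.4212, 0)]  |A|=1553.3238
5. ⊥bis P3·P4 via (17.335,54.23): [(29.9024, 33.3908) (16.7534, 49.5946) (0, 45.7566) (0, 0) (42.4212, 0)]  |A|=1553.3238
6. ⊥bis P3·P5 via (25.835,40.72): [(29.9024, 33.3908) (16.7534, 49.5946) (0, 45.7566) (0, 0) (42.4212, 0)]  |A|=1553.3238
7. ⊥bis P3·P6 via (28.25,17.55): [(33.724, 23.1976) (29.9024, 33.3908) (16.7534, 49.5946) (0, 45.7566) (0, 0) (11.2395, 0)]  |A|=1191.652
8. ⊥bis P3·P7 via (8.615,53.49): [(33.724, 23.1976) (29.9024, 33.3908) (16.7534, 49.5946) (0, 45.7566) (0, 0) (11.2395, 0)]  |A|=1191.652
9. ⊥bis P3·P8 via (8.735,36.78): [(33.724, 23.1976) (29.9024, 33.3908) (19.0967, 46.707) (0, 28.4114) (0, 0) (11.2395, 0)]  |A|=997.3497
10. ⊥bis P3·P9 via (22.37,51.105): [(33.724, 23.1976) (29.9024, 33.3908) (19.0967, 46.707) (0, 28.4114) (0, 0) (11.2395, 0)]  |A|=997.3497
11. canonical 6-gon: [(33.724, 23.1976) (29.9024, 33.3908) (19.0967, 46.707) (0, 28.4114) (0, 0) (11.2395, 0)]
12. shoelace: 997.3497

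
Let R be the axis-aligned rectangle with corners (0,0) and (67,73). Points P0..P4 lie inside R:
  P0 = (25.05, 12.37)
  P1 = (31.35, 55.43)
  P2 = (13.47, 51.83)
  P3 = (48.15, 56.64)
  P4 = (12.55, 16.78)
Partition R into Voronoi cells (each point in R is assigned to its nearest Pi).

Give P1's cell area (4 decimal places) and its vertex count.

Area of P1's cell: 696.3811 (4 vertices)

1. box [0,67]×[0,73]: [(0, 0) (67, 0) (67, 73) (0, 73)]
2. ⊥bis P1·P0 via (28.2,33.9): [(0, 38.0259) (67, 28.2233) (67, 73) (0, 73)]  |A|=2671.6538
3. ⊥bis P1·P2 via (22.41,53.63): [(26.3273, 34.174) (67, 28.2233) (67, 73) (18.51, 73)]  |A|=1851.9315
4. ⊥bis P1·P3 via (39.75,56.035): [(26.3273, 34.174) (41.4842, 31.9564) (38.5281, 73) (18.51, 73)]  |A|=696.3811
5. ⊥bis P1·P4 via (21.95,36.105): [(26.3273, 34.174) (41.4842, 31.9564) (38.5281, 73) (18.51, 73)]  |A|=696.3811
6. canonical 4-gon: [(26.3273, 34.174) (41.4842, 31.9564) (38.5281, 73) (18.51, 73)]
7. shoelace: 696.3811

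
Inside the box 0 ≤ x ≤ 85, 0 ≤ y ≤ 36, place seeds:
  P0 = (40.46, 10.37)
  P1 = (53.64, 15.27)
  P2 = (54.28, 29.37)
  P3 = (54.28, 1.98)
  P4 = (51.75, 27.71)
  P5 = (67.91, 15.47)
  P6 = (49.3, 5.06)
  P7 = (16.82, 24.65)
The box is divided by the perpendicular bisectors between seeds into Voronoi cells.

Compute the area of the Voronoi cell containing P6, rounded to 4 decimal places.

Area of P6's cell: 97.2701

1. box [0,85]×[0,36]: [(0, 0) (85, 0) (85, 36) (0, 36)]
2. ⊥bis P6·P0 via (44.88,7.715): [(40.2458, 0) (85, 0) (85, 36) (61.8702, 36)]  |A|=1221.9127
3. ⊥bis P6·P1 via (51.47,10.165): [(47.3927, 11.8981) (40.2458, 0) (75.3835, 0)]  |A|=209.037
4. ⊥bis P6·P2 via (51.79,17.215): [(47.3927, 11.8981) (40.2458, 0) (75.3835, 0)]  |A|=209.037
5. ⊥bis P6·P3 via (51.79,3.52): [(54.9776, 8.674) (47.3927, 11.8981) (40.2458, 0) (49.613, 0)]  |A|=97.2701
6. ⊥bis P6·P4 via (50.525,16.385): [(54.9776, 8.674) (47.3927, 11.8981) (40.2458, 0) (49.613, 0)]  |A|=97.2701
7. ⊥bis P6·P5 via (58.605,10.265): [(54.9776, 8.674) (47.3927, 11.8981) (40.2458, 0) (49.613, 0)]  |A|=97.2701
8. ⊥bis P6·P7 via (33.06,14.855): [(54.9776, 8.674) (47.3927, 11.8981) (40.2458, 0) (49.613, 0)]  |A|=97.2701
9. canonical 4-gon: [(54.9776, 8.674) (47.3927, 11.8981) (40.2458, 0) (49.613, 0)]
10. shoelace: 97.2701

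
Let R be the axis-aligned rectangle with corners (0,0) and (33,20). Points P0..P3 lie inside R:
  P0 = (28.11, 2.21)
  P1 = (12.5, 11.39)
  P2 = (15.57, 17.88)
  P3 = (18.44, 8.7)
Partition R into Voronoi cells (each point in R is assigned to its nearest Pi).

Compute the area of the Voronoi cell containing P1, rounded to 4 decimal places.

1. box [0,33]×[0,20]: [(0, 0) (33, 0) (33, 20) (0, 20)]
2. ⊥bis P1·P0 via (20.305,6.8): [(0, 0) (16.306, 0) (28.0677, 20) (0, 20)]  |A|=443.7374
3. ⊥bis P1·P2 via (14.035,14.635): [(0, 0) (16.306, 0) (22.5452, 10.6094) (2.6934, 20) (0, 20)]  |A|=324.5967
4. ⊥bis P1·P3 via (15.47,10.045): [(0, 0) (10.921, 0) (16.9287, 13.2662) (2.6934, 20) (0, 20)]  |A|=250.7956
5. canonical 5-gon: [(0, 0) (10.921, 0) (16.9287, 13.2662) (2.6934, 20) (0, 20)]
6. shoelace: 250.7956

Area of P1's cell: 250.7956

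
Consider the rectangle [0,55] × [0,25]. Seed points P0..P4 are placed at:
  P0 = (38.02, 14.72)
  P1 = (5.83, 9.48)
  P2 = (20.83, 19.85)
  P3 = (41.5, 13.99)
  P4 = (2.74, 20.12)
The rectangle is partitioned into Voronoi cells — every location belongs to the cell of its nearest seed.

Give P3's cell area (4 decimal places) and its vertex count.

1. box [0,55]×[0,25]: [(0, 0) (55, 0) (55, 25) (0, 25)]
2. ⊥bis P3·P0 via (39.76,14.355): [(36.7487, 0) (55, 0) (55, 25) (41.993, 25)]  |A|=390.7281
3. ⊥bis P3·P1 via (23.665,11.735): [(36.7487, 0) (55, 0) (55, 25) (41.993, 25)]  |A|=390.7281
4. ⊥bis P3·P2 via (31.165,16.92): [(36.7487, 0) (55, 0) (55, 25) (41.993, 25)]  |A|=390.7281
5. ⊥bis P3·P4 via (22.12,17.055): [(36.7487, 0) (55, 0) (55, 25) (41.993, 25)]  |A|=390.7281
6. canonical 4-gon: [(36.7487, 0) (55, 0) (55, 25) (41.993, 25)]
7. shoelace: 390.7281

Area of P3's cell: 390.7281 (4 vertices)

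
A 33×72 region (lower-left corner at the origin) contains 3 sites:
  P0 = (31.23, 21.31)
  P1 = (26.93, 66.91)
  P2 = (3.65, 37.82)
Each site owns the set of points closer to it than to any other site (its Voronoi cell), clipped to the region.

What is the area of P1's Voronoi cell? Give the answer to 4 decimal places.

1. box [0,33]×[0,72]: [(0, 0) (33, 0) (33, 72) (0, 72)]
2. ⊥bis P1·P0 via (29.08,44.11): [(0, 41.3678) (33, 44.4796) (33, 72) (0, 72)]  |A|=959.517
3. ⊥bis P1·P2 via (15.29,52.365): [(0, 64.6012) (25.9715, 43.8169) (33, 44.4796) (33, 72) (0, 72)]  |A|=657.814
4. canonical 5-gon: [(0, 64.6012) (25.9715, 43.8169) (33, 44.4796) (33, 72) (0, 72)]
5. shoelace: 657.814

Area of P1's cell: 657.8140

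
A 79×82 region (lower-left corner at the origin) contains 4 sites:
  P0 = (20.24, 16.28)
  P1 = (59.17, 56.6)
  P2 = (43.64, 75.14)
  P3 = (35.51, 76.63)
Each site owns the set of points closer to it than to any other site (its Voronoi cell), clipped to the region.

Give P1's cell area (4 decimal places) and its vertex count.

1. box [0,79]×[0,82]: [(0, 0) (79, 0) (79, 82) (0, 82)]
2. ⊥bis P1·P0 via (39.705,36.44): [(0, 74.7762) (77.4461, 0) (79, 0) (79, 82) (0, 82)]  |A|=3582.4376
3. ⊥bis P1·P2 via (51.405,65.87): [(28.8189, 46.9508) (77.4461, 0) (79, 0) (79, 82) (70.6613, 82)]  |A|=2240.0358
4. ⊥bis P1·P3 via (47.34,66.615): [(35.2612, 52.3472) (29.85, 45.9553) (77.4461, 0) (79, 0) (79, 82) (70.6613, 82)]  |A|=2234.0471
5. canonical 6-gon: [(35.2612, 52.3472) (29.85, 45.9553) (77.4461, 0) (79, 0) (79, 82) (70.6613, 82)]
6. shoelace: 2234.0471

Area of P1's cell: 2234.0471 (6 vertices)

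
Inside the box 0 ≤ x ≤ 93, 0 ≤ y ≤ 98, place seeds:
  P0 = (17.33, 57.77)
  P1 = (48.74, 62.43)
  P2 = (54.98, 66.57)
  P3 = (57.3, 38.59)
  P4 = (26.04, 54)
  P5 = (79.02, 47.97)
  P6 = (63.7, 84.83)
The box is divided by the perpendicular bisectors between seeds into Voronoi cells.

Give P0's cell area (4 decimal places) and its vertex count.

1. box [0,93]×[0,98]: [(0, 0) (93, 0) (93, 98) (0, 98)]
2. ⊥bis P0·P1 via (33.035,60.1): [(0, 0) (41.9515, 0) (27.4121, 98) (0, 98)]  |A|=3398.8164
3. ⊥bis P0·P2 via (36.155,62.17): [(0, 0) (41.9515, 0) (27.4121, 98) (0, 98)]  |A|=3398.8164
4. ⊥bis P0·P3 via (37.315,48.18): [(0, 0) (14.1954, 0) (35.3966, 44.1821) (27.4121, 98) (0, 98)]  |A|=2785.6544
5. ⊥bis P0·P4 via (21.685,55.885): [(0, 5.7852) (30.6034, 76.4896) (27.4121, 98) (0, 98)]  |A|=1705.8674
6. ⊥bis P0·P5 via (48.175,52.87): [(0, 5.7852) (30.6034, 76.4896) (27.4121, 98) (0, 98)]  |A|=1705.8674
7. ⊥bis P0·P6 via (40.515,71.3): [(0, 5.7852) (30.6034, 76.4896) (28.257, 92.3053) (24.9338, 98) (0, 98)]  |A|=1698.8105
8. canonical 5-gon: [(0, 5.7852) (30.6034, 76.4896) (28.257, 92.3053) (24.9338, 98) (0, 98)]
9. shoelace: 1698.8105

Area of P0's cell: 1698.8105 (5 vertices)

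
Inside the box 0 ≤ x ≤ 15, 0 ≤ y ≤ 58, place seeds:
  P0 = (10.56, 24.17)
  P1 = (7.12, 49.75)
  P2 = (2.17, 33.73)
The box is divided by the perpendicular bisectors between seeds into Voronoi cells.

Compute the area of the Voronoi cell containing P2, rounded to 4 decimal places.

Area of P2's cell: 163.6762

1. box [0,15]×[0,58]: [(0, 0) (15, 0) (15, 58) (0, 58)]
2. ⊥bis P2·P0 via (6.365,28.95): [(0, 23.364) (15, 36.5282) (15, 58) (0, 58)]  |A|=420.8086
3. ⊥bis P2·P1 via (4.645,41.74): [(0, 43.1753) (0, 23.364) (15, 36.5282) (15, 38.5404)]  |A|=163.6762
4. canonical 4-gon: [(0, 43.1753) (0, 23.364) (15, 36.5282) (15, 38.5404)]
5. shoelace: 163.6762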